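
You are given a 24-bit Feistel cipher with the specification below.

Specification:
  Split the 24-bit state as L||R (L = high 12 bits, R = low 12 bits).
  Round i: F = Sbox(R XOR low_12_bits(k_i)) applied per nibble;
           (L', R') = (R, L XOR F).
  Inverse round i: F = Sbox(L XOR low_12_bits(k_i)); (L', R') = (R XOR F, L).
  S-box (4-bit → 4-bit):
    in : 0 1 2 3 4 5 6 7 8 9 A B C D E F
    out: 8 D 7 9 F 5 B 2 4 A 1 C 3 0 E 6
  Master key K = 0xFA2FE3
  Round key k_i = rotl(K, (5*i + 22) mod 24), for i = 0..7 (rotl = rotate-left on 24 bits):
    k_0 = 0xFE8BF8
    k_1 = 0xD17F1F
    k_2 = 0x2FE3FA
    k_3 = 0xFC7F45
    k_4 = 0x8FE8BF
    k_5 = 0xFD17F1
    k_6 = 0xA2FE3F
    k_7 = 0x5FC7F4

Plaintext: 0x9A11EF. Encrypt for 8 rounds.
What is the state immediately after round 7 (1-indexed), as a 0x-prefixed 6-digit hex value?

s_0 = plaintext = 0x9A11EF
s_1 = Round(s_0, k_0) = 0x1EF873
s_2 = Round(s_1, k_1) = 0x87335C
s_3 = Round(s_2, k_2) = 0x35C068
s_4 = Round(s_3, k_3) = 0x06852C
s_5 = Round(s_4, k_4) = 0x52C0C1
s_6 = Round(s_5, k_5) = 0x0C17B4
s_7 = Round(s_6, k_6) = 0x7B4A8D
s_8 = Round(s_7, k_7) = 0xA8D79E

0x7B4A8D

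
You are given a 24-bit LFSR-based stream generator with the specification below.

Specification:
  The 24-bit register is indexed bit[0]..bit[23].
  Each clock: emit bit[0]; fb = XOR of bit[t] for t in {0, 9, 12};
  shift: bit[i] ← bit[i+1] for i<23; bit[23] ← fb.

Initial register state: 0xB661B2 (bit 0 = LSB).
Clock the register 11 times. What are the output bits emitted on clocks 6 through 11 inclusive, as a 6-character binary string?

101100

reg_0 = 0xB661B2
clock 1: out=0, reg = 0x5B30D9
clock 2: out=1, reg = 0x2D986C
clock 3: out=0, reg = 0x96CC36
clock 4: out=0, reg = 0x4B661B
clock 5: out=1, reg = 0x25B30D
clock 6: out=1, reg = 0x92D986
clock 7: out=0, reg = 0xC96CC3
clock 8: out=1, reg = 0xE4B661
clock 9: out=1, reg = 0xF25B30
clock 10: out=0, reg = 0x792D98
clock 11: out=0, reg = 0x3C96CC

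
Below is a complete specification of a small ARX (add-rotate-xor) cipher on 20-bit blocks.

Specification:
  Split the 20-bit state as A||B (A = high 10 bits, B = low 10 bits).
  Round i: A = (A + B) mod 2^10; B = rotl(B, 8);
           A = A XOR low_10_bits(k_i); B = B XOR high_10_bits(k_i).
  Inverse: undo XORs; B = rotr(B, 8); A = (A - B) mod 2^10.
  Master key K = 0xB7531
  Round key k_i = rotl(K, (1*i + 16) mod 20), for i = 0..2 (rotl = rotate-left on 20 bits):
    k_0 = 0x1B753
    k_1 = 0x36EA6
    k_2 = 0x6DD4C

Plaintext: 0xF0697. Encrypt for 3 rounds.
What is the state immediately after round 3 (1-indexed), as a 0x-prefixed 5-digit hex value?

s_0 = plaintext = 0xF0697
s_1 = Round(s_0, k_0) = 0x42FC8
s_2 = Round(s_1, k_1) = 0x9D429
s_3 = Round(s_2, k_2) = 0xF48BD

0xF48BD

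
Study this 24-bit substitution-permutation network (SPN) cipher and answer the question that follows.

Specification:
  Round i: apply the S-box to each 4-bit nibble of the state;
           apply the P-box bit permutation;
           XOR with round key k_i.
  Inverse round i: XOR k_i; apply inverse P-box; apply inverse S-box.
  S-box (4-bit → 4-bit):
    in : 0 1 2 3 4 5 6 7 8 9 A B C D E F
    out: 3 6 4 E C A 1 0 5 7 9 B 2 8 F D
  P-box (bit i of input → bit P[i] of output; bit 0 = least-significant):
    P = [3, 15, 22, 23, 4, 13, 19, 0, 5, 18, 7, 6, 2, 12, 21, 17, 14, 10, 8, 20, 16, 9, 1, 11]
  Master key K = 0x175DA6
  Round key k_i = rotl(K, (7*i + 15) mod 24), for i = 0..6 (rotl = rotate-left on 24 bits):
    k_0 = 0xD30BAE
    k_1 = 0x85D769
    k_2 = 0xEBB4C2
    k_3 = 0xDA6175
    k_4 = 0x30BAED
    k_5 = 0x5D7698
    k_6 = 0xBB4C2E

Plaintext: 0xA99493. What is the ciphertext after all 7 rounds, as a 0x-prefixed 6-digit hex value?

0x7CB3C9

s_0 = plaintext = 0xA99493
s_1 = Round(s_0, k_0) = 0x3AF67A
s_2 = Round(s_1, k_1) = 0x379D47
s_3 = Round(s_2, k_2) = 0xC3AE85
s_4 = Round(s_3, k_3) = 0x44E681
s_5 = Round(s_4, k_4) = 0x4A23DB
s_6 = Round(s_5, k_5) = 0xE9BE53
s_7 = Round(s_6, k_6) = 0x7CB3C9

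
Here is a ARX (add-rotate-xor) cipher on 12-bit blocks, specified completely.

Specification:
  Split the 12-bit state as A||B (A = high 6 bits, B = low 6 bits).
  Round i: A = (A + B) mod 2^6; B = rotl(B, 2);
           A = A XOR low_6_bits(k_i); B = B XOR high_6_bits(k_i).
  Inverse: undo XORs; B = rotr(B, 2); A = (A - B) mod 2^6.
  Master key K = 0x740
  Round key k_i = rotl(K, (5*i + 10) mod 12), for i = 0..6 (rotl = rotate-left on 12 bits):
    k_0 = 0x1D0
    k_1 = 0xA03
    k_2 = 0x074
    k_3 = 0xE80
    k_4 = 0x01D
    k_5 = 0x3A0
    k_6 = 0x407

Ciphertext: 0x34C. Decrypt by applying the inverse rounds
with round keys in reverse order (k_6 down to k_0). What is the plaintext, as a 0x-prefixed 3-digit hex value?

s_0 = ciphertext = 0x34C
s_1 = InvRound(s_0, k_6) = 0x0C7
s_2 = InvRound(s_1, k_5) = 0x452
s_3 = InvRound(s_2, k_4) = 0xA24
s_4 = InvRound(s_3, k_3) = 0x067
s_5 = InvRound(s_4, k_2) = 0x329
s_6 = InvRound(s_5, k_1) = 0xFD0
s_7 = InvRound(s_6, k_0) = 0xEB5

0xEB5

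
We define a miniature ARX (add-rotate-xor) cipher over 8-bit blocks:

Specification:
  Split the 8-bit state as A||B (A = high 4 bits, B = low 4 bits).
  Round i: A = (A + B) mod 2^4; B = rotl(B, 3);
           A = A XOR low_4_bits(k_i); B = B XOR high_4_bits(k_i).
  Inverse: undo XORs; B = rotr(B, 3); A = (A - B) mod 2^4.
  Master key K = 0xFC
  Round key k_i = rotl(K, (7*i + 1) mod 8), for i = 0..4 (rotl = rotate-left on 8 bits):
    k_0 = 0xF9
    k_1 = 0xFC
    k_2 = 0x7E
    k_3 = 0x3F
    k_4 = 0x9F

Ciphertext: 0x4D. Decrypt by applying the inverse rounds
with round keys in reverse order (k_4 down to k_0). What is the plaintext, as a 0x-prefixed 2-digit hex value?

s_0 = ciphertext = 0x4D
s_1 = InvRound(s_0, k_4) = 0x38
s_2 = InvRound(s_1, k_3) = 0x57
s_3 = InvRound(s_2, k_2) = 0xB0
s_4 = InvRound(s_3, k_1) = 0x8F
s_5 = InvRound(s_4, k_0) = 0x10

0x10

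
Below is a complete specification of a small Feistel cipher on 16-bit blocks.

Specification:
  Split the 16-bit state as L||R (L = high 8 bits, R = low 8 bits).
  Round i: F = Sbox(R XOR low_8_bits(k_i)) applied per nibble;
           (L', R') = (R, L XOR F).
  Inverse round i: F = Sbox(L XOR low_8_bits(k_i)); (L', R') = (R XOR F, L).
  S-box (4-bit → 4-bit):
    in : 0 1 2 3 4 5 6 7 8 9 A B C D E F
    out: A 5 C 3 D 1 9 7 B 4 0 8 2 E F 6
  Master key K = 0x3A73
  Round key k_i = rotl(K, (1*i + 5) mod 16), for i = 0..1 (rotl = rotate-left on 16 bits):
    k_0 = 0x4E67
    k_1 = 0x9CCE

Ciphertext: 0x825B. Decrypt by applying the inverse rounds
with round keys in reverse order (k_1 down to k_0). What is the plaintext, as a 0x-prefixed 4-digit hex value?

0x7D89

s_0 = ciphertext = 0x825B
s_1 = InvRound(s_0, k_1) = 0x8982
s_2 = InvRound(s_1, k_0) = 0x7D89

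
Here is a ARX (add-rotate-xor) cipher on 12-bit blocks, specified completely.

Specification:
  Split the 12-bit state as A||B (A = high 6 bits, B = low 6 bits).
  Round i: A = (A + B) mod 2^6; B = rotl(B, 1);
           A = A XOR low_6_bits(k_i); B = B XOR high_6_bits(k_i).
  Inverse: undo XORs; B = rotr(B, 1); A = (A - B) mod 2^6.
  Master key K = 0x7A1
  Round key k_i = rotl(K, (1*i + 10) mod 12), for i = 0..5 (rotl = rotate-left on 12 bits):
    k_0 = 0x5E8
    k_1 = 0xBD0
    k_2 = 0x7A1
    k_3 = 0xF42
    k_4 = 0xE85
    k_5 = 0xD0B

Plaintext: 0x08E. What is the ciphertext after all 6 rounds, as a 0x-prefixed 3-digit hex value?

s_0 = plaintext = 0x08E
s_1 = Round(s_0, k_0) = 0xE0B
s_2 = Round(s_1, k_1) = 0x4F9
s_3 = Round(s_2, k_2) = 0xB6D
s_4 = Round(s_3, k_3) = 0x626
s_5 = Round(s_4, k_4) = 0xEF7
s_6 = Round(s_5, k_5) = 0xE5B

0xE5B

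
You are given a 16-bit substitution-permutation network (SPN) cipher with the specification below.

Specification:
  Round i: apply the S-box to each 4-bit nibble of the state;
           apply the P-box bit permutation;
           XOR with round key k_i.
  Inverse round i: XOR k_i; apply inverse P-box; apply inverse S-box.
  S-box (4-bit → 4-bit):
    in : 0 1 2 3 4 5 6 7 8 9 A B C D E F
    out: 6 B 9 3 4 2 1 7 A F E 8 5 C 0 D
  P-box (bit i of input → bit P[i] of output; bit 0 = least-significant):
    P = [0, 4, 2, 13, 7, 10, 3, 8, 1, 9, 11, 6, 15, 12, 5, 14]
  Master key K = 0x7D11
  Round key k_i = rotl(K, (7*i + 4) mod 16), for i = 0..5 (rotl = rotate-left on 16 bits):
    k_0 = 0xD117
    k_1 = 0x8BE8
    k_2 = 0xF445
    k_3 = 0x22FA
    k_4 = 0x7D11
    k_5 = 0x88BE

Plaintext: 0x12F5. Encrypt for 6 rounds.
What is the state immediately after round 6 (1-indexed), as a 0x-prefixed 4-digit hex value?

s_0 = plaintext = 0x12F5
s_1 = Round(s_0, k_0) = 0x00CD
s_2 = Round(s_1, k_1) = 0xB144
s_3 = Round(s_2, k_2) = 0xB60B
s_4 = Round(s_3, k_3) = 0x46F0
s_5 = Round(s_4, k_4) = 0x7CAF
s_6 = Round(s_5, k_5) = 0x3591

0x3591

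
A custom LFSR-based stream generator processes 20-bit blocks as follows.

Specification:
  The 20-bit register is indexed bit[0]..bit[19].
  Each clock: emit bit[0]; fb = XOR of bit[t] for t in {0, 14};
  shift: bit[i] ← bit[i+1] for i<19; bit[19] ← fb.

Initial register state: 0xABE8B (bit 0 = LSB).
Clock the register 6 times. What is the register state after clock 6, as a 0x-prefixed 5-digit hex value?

reg_0 = 0xABE8B
clock 1: out=1, reg = 0xD5F45
clock 2: out=1, reg = 0x6AFA2
clock 3: out=0, reg = 0x357D1
clock 4: out=1, reg = 0x1ABE8
clock 5: out=0, reg = 0x0D5F4
clock 6: out=0, reg = 0x86AFA

0x86AFA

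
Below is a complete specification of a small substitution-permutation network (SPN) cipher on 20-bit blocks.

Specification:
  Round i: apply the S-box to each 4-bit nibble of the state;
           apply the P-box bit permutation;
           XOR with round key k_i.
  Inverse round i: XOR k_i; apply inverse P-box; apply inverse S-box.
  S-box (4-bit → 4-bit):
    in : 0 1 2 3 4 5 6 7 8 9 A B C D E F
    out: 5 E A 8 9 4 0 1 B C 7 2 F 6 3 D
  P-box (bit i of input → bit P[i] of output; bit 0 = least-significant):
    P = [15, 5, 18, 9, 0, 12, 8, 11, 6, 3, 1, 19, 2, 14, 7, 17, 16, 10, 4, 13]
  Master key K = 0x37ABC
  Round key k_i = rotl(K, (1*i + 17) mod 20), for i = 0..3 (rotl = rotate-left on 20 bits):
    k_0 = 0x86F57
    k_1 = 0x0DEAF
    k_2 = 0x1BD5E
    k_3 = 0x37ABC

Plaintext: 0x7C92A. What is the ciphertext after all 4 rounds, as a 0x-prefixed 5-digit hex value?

0xD0ADD

s_0 = plaintext = 0x7C92A
s_1 = Round(s_0, k_0) = 0x7B7F1
s_2 = Round(s_1, k_1) = 0x595CE
s_3 = Round(s_2, k_2) = 0x324ED
s_4 = Round(s_3, k_3) = 0xD0ADD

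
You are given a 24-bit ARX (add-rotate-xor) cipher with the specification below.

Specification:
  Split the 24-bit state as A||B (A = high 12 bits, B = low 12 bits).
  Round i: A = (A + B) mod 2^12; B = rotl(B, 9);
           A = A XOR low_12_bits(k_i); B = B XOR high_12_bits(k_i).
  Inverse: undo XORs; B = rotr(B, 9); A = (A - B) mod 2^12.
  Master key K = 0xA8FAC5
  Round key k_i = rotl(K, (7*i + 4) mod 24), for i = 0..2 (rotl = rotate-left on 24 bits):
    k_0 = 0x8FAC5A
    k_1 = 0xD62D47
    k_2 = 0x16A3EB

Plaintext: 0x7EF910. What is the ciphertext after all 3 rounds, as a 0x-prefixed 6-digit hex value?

0x4782E1

s_0 = plaintext = 0x7EF910
s_1 = Round(s_0, k_0) = 0xCA59D8
s_2 = Round(s_1, k_1) = 0xB3AC59
s_3 = Round(s_2, k_2) = 0x4782E1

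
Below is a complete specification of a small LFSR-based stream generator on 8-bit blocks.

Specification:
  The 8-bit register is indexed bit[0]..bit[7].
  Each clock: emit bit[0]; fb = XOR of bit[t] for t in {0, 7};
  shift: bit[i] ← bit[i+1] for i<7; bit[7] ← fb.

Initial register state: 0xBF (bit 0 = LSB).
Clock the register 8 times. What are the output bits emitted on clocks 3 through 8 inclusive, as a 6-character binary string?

reg_0 = 0xBF
clock 1: out=1, reg = 0x5F
clock 2: out=1, reg = 0xAF
clock 3: out=1, reg = 0x57
clock 4: out=1, reg = 0xAB
clock 5: out=1, reg = 0x55
clock 6: out=1, reg = 0xAA
clock 7: out=0, reg = 0xD5
clock 8: out=1, reg = 0x6A

111101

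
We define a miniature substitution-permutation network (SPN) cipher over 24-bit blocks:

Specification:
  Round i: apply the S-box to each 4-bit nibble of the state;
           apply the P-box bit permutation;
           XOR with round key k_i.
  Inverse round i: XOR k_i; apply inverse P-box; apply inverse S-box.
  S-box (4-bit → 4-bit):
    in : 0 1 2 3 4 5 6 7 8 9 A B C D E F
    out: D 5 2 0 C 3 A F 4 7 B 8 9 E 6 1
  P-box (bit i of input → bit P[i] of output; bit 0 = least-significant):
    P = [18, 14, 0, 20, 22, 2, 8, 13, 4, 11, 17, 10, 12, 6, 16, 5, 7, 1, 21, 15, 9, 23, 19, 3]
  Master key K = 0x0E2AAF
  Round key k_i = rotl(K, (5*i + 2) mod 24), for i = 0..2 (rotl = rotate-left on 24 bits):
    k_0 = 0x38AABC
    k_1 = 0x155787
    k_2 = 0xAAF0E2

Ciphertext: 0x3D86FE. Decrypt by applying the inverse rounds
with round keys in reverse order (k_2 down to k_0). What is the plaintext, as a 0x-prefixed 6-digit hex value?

s_0 = ciphertext = 0x3D86FE
s_1 = InvRound(s_0, k_2) = 0xA3106A
s_2 = InvRound(s_1, k_1) = 0xA164E7
s_3 = InvRound(s_2, k_0) = 0x76EA3D

0x76EA3D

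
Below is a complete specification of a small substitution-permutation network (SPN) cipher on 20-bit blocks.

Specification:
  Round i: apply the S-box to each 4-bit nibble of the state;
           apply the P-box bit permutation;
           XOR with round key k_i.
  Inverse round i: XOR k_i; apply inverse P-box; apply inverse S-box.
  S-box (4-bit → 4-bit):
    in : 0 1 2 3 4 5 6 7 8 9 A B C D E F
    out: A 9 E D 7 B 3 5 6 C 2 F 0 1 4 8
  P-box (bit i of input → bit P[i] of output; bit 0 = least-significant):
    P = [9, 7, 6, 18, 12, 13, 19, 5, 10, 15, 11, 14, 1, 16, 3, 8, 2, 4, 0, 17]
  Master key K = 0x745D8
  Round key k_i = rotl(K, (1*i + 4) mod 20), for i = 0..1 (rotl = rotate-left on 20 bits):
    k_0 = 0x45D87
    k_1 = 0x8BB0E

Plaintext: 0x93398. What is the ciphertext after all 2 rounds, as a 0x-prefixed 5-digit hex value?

s_0 = plaintext = 0x93398
s_1 = Round(s_0, k_0) = 0xE106C
s_2 = Round(s_1, k_1) = 0x84A0D

0x84A0D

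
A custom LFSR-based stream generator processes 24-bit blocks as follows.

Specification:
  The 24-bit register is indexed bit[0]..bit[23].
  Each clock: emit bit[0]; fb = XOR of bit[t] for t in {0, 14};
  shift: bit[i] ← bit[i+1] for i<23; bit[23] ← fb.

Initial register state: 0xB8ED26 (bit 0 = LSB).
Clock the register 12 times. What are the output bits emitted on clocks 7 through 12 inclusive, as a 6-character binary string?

reg_0 = 0xB8ED26
clock 1: out=0, reg = 0xDC7693
clock 2: out=1, reg = 0x6E3B49
clock 3: out=1, reg = 0xB71DA4
clock 4: out=0, reg = 0x5B8ED2
clock 5: out=0, reg = 0x2DC769
clock 6: out=1, reg = 0x16E3B4
clock 7: out=0, reg = 0x8B71DA
clock 8: out=0, reg = 0xC5B8ED
clock 9: out=1, reg = 0xE2DC76
clock 10: out=0, reg = 0xF16E3B
clock 11: out=1, reg = 0x78B71D
clock 12: out=1, reg = 0xBC5B8E

001011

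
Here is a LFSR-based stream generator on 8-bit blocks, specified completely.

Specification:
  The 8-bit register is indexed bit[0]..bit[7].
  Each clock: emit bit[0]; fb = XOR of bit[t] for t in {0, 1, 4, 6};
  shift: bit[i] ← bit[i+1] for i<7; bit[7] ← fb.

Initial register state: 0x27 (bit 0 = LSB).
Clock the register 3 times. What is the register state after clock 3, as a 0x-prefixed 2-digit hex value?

reg_0 = 0x27
clock 1: out=1, reg = 0x13
clock 2: out=1, reg = 0x89
clock 3: out=1, reg = 0xC4

0xC4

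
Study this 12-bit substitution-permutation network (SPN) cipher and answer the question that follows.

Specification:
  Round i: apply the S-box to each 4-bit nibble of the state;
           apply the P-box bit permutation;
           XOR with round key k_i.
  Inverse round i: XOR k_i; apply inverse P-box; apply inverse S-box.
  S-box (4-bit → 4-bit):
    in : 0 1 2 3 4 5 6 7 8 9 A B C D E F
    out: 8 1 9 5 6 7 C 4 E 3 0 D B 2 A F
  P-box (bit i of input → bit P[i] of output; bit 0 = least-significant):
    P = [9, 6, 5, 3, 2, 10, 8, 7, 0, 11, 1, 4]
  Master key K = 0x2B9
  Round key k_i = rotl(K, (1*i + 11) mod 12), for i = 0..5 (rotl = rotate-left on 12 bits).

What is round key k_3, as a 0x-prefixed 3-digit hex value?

0xAE4

K = 0x2B9
k_0 = rotl(K, (1*0+11) mod 12) = rotl(K, 11) = 0x95C
k_1 = rotl(K, (1*1+11) mod 12) = rotl(K, 0) = 0x2B9
k_2 = rotl(K, (1*2+11) mod 12) = rotl(K, 1) = 0x572
k_3 = rotl(K, (1*3+11) mod 12) = rotl(K, 2) = 0xAE4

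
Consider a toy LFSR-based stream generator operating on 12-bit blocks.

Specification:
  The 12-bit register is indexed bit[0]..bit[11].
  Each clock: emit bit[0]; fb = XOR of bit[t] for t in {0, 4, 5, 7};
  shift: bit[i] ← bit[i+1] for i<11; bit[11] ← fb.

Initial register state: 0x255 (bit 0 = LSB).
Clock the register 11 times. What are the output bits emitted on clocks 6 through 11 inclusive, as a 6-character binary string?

010010

reg_0 = 0x255
clock 1: out=1, reg = 0x12A
clock 2: out=0, reg = 0x895
clock 3: out=1, reg = 0xC4A
clock 4: out=0, reg = 0x625
clock 5: out=1, reg = 0x312
clock 6: out=0, reg = 0x989
clock 7: out=1, reg = 0x4C4
clock 8: out=0, reg = 0xA62
clock 9: out=0, reg = 0xD31
clock 10: out=1, reg = 0xE98
clock 11: out=0, reg = 0x74C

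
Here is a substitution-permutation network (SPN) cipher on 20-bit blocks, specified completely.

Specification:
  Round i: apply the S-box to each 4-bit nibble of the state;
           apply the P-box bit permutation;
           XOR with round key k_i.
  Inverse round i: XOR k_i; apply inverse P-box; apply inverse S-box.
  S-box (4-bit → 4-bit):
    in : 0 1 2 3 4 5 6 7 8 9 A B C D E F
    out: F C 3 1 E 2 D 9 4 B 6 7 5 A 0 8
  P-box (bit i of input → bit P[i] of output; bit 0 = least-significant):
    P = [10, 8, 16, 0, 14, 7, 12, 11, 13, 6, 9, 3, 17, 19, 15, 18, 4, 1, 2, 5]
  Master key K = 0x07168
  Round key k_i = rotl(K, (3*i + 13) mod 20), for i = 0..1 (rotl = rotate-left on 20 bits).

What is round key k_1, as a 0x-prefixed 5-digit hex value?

K = 0x07168
k_0 = rotl(K, (3*0+13) mod 20) = rotl(K, 13) = 0xD00E2
k_1 = rotl(K, (3*1+13) mod 20) = rotl(K, 16) = 0x80716

0x80716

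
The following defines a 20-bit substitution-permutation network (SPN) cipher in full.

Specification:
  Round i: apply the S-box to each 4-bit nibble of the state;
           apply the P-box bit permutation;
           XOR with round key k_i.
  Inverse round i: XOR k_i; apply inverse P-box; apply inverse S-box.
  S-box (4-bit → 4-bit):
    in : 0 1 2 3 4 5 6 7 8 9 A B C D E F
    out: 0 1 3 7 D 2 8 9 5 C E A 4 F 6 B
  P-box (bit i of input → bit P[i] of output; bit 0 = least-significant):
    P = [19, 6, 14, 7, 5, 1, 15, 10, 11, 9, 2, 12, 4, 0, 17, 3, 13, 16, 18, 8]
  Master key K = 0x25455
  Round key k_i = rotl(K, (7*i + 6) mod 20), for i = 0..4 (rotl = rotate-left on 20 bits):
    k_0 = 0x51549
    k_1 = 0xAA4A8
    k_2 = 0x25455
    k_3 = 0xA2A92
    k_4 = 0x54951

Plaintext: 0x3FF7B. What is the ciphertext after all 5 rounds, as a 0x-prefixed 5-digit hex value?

s_0 = plaintext = 0x3FF7B
s_1 = Round(s_0, k_0) = 0x02BB0
s_2 = Round(s_1, k_1) = 0xAB2BB
s_3 = Round(s_2, k_2) = 0x75B9E
s_4 = Round(s_3, k_3) = 0xADDD3
s_5 = Round(s_4, k_4) = 0xA962E

0xA962E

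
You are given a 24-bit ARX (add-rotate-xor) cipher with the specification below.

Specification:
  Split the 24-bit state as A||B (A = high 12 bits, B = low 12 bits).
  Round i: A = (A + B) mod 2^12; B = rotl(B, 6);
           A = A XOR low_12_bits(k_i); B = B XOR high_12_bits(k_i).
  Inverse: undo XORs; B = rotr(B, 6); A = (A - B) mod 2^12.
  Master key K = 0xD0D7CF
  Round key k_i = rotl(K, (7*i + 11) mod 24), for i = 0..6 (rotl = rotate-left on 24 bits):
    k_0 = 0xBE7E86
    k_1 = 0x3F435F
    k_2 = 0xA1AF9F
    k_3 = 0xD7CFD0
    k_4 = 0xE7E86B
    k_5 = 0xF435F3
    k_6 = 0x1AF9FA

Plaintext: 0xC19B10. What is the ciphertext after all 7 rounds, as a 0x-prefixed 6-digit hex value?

0xCBE8C7

s_0 = plaintext = 0xC19B10
s_1 = Round(s_0, k_0) = 0x9AFFCB
s_2 = Round(s_1, k_1) = 0xA2510B
s_3 = Round(s_2, k_2) = 0x4AF8DE
s_4 = Round(s_3, k_3) = 0x25DADF
s_5 = Round(s_4, k_4) = 0x557995
s_6 = Round(s_5, k_5) = 0xB1FA25
s_7 = Round(s_6, k_6) = 0xCBE8C7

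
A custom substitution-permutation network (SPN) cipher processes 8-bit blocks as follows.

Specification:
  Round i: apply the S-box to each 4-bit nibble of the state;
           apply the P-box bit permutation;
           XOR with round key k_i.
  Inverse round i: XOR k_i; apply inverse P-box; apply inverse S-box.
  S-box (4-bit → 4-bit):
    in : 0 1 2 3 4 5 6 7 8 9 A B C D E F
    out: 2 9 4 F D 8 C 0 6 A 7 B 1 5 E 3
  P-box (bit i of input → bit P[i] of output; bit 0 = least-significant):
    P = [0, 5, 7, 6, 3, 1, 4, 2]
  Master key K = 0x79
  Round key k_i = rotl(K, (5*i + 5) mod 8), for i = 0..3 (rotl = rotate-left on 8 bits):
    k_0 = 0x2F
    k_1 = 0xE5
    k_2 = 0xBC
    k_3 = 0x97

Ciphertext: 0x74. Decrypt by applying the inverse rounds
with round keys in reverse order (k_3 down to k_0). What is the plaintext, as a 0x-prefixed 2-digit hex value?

0xAC

s_0 = ciphertext = 0x74
s_1 = InvRound(s_0, k_3) = 0x03
s_2 = InvRound(s_1, k_2) = 0x3A
s_3 = InvRound(s_2, k_1) = 0x34
s_4 = InvRound(s_3, k_0) = 0xAC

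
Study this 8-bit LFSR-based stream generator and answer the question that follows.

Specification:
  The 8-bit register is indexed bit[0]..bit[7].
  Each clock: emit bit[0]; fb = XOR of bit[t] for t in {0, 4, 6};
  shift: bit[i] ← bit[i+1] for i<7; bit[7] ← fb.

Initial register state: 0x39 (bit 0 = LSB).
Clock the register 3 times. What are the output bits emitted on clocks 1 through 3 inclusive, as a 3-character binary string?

100

reg_0 = 0x39
clock 1: out=1, reg = 0x1C
clock 2: out=0, reg = 0x8E
clock 3: out=0, reg = 0x47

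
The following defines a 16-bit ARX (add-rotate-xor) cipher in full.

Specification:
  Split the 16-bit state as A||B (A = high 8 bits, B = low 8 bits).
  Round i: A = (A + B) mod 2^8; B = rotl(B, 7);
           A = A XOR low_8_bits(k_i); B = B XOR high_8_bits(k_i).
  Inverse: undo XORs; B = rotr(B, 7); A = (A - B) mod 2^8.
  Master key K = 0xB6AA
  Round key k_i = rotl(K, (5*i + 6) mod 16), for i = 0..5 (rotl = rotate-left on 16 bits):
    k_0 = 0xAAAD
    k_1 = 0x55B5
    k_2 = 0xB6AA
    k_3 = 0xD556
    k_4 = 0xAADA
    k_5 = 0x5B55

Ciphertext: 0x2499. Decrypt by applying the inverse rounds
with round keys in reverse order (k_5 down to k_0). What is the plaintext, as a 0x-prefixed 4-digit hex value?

0xA10D

s_0 = ciphertext = 0x2499
s_1 = InvRound(s_0, k_5) = 0xEC85
s_2 = InvRound(s_1, k_4) = 0xD85E
s_3 = InvRound(s_2, k_3) = 0x7717
s_4 = InvRound(s_3, k_2) = 0x9A43
s_5 = InvRound(s_4, k_1) = 0x032C
s_6 = InvRound(s_5, k_0) = 0xA10D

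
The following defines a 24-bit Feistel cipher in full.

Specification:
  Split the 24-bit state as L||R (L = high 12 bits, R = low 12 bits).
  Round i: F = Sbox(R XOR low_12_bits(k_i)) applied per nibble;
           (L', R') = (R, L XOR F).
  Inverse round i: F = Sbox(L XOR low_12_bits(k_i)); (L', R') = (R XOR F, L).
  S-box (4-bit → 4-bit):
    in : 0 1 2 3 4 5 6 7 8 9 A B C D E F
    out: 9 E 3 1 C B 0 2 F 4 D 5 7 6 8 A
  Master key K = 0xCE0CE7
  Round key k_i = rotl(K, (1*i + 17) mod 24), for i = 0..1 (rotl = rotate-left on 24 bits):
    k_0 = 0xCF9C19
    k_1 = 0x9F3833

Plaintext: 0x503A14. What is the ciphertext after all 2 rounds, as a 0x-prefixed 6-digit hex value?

0x595CC4

s_0 = plaintext = 0x503A14
s_1 = Round(s_0, k_0) = 0xA14595
s_2 = Round(s_1, k_1) = 0x595CC4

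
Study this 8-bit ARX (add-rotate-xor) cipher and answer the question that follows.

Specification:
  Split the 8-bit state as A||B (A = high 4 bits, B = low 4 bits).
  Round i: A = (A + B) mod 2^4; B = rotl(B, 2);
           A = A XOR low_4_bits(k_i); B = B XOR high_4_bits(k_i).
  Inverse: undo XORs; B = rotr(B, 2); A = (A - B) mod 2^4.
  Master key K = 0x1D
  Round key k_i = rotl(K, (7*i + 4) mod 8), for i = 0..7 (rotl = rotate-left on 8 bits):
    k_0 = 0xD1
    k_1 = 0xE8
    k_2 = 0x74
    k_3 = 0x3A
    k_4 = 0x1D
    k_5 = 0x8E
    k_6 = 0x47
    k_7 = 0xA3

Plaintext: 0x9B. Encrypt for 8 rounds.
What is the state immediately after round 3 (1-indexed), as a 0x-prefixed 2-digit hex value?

s_0 = plaintext = 0x9B
s_1 = Round(s_0, k_0) = 0x53
s_2 = Round(s_1, k_1) = 0x02
s_3 = Round(s_2, k_2) = 0x6F
s_4 = Round(s_3, k_3) = 0xFC
s_5 = Round(s_4, k_4) = 0x62
s_6 = Round(s_5, k_5) = 0x60
s_7 = Round(s_6, k_6) = 0x14
s_8 = Round(s_7, k_7) = 0x6B

0x6F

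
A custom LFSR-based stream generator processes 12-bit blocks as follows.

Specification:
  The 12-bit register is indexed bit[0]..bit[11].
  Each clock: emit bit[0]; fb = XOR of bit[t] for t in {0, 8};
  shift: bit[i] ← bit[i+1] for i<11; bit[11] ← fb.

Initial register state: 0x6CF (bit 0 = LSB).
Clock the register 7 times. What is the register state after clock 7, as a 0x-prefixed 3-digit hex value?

reg_0 = 0x6CF
clock 1: out=1, reg = 0xB67
clock 2: out=1, reg = 0x5B3
clock 3: out=1, reg = 0x2D9
clock 4: out=1, reg = 0x96C
clock 5: out=0, reg = 0xCB6
clock 6: out=0, reg = 0x65B
clock 7: out=1, reg = 0xB2D

0xB2D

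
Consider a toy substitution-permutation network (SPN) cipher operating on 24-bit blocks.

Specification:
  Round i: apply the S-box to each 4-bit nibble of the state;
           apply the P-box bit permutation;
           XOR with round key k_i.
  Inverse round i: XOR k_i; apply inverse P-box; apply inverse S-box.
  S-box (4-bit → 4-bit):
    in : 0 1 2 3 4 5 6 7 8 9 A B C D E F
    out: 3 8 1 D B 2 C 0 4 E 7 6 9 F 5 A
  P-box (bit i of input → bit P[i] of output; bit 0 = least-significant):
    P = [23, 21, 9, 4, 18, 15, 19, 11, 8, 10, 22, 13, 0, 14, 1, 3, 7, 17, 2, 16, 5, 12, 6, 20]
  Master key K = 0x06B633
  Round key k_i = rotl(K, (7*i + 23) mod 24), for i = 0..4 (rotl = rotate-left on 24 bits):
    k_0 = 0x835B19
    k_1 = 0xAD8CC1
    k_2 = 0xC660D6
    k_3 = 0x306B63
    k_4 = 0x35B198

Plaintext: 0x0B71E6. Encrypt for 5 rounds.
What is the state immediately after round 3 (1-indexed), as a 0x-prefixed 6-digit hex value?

0xB43D61

s_0 = plaintext = 0x0B71E6
s_1 = Round(s_0, k_0) = 0x8D692D
s_2 = Round(s_1, k_1) = 0x4AAA1F
s_3 = Round(s_2, k_2) = 0xB43D61
s_4 = Round(s_3, k_3) = 0x7B56B8
s_5 = Round(s_4, k_4) = 0x7F539C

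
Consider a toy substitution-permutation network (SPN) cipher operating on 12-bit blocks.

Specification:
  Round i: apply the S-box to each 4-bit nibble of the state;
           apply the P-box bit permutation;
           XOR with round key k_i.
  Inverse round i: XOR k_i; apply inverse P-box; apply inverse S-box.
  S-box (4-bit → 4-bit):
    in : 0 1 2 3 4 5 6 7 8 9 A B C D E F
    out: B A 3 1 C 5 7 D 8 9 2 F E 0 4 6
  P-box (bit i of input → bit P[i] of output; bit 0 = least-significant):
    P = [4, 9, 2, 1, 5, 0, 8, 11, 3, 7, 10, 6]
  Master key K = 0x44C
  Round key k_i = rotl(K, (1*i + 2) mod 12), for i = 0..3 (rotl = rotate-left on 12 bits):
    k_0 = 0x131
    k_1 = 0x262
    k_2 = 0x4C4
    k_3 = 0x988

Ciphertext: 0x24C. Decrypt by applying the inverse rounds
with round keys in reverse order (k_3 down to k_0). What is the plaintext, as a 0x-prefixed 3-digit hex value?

s_0 = ciphertext = 0x24C
s_1 = InvRound(s_0, k_3) = 0x14F
s_2 = InvRound(s_1, k_2) = 0x6F8
s_3 = InvRound(s_2, k_1) = 0x6D9
s_4 = InvRound(s_3, k_0) = 0xB5A

0xB5A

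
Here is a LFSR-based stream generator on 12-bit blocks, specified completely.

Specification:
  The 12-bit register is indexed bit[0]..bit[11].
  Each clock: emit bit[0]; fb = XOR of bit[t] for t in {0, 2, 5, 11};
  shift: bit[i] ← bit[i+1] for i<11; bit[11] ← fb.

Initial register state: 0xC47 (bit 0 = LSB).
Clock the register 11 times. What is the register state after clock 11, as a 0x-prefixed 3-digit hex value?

reg_0 = 0xC47
clock 1: out=1, reg = 0xE23
clock 2: out=1, reg = 0xF11
clock 3: out=1, reg = 0x788
clock 4: out=0, reg = 0x3C4
clock 5: out=0, reg = 0x9E2
clock 6: out=0, reg = 0x4F1
clock 7: out=1, reg = 0x278
clock 8: out=0, reg = 0x93C
clock 9: out=0, reg = 0xC9E
clock 10: out=0, reg = 0x64F
clock 11: out=1, reg = 0x327

0x327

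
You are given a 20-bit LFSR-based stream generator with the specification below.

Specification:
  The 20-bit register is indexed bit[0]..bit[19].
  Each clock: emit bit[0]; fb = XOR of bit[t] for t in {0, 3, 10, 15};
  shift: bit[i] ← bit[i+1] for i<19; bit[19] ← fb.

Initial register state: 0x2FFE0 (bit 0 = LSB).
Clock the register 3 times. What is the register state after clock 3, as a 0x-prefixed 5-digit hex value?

reg_0 = 0x2FFE0
clock 1: out=0, reg = 0x17FF0
clock 2: out=0, reg = 0x8BFF8
clock 3: out=0, reg = 0xC5FFC

0xC5FFC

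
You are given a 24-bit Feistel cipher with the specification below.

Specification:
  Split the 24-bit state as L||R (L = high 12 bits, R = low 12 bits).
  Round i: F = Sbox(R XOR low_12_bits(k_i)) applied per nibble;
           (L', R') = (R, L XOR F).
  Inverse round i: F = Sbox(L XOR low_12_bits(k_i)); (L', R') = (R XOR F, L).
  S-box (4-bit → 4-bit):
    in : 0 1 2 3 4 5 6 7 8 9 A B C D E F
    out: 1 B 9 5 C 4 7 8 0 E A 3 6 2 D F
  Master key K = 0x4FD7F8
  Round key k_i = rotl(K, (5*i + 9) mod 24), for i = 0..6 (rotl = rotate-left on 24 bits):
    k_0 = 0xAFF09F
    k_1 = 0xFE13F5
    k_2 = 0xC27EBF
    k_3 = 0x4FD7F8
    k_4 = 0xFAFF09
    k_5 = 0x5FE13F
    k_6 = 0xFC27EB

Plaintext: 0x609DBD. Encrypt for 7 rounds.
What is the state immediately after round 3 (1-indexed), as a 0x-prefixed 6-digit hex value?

s_0 = plaintext = 0x609DBD
s_1 = Round(s_0, k_0) = 0xDBD490
s_2 = Round(s_1, k_1) = 0x4905C9
s_3 = Round(s_2, k_2) = 0x5C9717
s_4 = Round(s_3, k_3) = 0x717416
s_5 = Round(s_4, k_4) = 0x4164A8
s_6 = Round(s_5, k_5) = 0x4A80FE
s_7 = Round(s_6, k_6) = 0x0FEC1C

0x5C9717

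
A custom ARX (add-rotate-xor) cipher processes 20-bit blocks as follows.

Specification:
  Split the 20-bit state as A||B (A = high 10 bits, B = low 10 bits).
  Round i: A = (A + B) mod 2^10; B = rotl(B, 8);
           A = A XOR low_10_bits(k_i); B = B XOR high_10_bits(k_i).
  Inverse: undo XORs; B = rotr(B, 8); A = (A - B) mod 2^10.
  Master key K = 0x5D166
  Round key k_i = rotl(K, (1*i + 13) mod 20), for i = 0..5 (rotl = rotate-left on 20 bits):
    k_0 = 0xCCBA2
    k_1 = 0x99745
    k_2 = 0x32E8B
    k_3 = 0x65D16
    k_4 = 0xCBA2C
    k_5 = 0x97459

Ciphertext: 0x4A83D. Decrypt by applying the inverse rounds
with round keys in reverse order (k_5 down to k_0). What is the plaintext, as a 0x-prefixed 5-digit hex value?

s_0 = ciphertext = 0x4A83D
s_1 = InvRound(s_0, k_5) = 0xFC582
s_2 = InvRound(s_1, k_4) = 0xCAEB2
s_3 = InvRound(s_2, k_3) = 0x69897
s_4 = InvRound(s_3, k_2) = 0x6F570
s_5 = InvRound(s_4, k_1) = 0xA8457
s_6 = InvRound(s_5, k_0) = 0xDB197

0xDB197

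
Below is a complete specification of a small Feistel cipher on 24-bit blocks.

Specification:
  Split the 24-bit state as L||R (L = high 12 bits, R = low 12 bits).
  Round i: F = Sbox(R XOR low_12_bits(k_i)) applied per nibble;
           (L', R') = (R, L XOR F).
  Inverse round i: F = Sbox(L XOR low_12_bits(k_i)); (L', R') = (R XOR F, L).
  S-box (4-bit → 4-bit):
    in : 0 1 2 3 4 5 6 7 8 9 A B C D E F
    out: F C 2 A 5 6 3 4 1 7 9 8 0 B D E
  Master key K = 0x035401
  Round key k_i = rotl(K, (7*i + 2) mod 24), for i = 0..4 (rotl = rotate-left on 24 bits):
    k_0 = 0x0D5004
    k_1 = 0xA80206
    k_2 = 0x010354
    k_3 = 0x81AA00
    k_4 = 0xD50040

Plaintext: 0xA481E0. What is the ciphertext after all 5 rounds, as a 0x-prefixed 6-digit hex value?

0x5E3407

s_0 = plaintext = 0xA481E0
s_1 = Round(s_0, k_0) = 0x1E069D
s_2 = Round(s_1, k_1) = 0x69D498
s_3 = Round(s_2, k_2) = 0x49829D
s_4 = Round(s_3, k_3) = 0x29D5E3
s_5 = Round(s_4, k_4) = 0x5E3407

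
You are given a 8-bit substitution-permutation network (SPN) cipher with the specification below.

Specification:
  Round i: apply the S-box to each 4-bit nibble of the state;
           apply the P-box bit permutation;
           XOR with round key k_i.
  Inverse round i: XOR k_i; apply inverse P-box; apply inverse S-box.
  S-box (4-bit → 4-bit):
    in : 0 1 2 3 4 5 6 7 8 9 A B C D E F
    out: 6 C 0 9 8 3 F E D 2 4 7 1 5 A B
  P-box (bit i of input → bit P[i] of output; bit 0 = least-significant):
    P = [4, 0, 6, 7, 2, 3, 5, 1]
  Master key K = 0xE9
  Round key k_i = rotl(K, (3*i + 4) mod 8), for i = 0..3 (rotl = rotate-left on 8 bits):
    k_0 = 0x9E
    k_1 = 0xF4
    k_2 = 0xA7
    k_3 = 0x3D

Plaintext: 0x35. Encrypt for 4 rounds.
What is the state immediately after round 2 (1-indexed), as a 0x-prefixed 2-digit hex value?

s_0 = plaintext = 0x35
s_1 = Round(s_0, k_0) = 0x89
s_2 = Round(s_1, k_1) = 0xD3
s_3 = Round(s_2, k_2) = 0x13
s_4 = Round(s_3, k_3) = 0x8F

0xD3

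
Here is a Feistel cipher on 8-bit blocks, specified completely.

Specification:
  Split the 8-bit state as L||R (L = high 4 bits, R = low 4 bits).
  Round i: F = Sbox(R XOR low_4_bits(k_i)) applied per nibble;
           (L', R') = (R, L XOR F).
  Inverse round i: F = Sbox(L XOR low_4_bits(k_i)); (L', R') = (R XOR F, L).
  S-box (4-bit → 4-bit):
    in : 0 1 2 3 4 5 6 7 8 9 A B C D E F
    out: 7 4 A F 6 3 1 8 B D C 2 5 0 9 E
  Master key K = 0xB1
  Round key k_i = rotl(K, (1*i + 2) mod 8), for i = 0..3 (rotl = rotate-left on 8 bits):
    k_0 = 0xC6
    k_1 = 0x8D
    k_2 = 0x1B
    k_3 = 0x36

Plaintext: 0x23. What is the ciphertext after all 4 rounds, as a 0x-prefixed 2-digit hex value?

0x1E

s_0 = plaintext = 0x23
s_1 = Round(s_0, k_0) = 0x31
s_2 = Round(s_1, k_1) = 0x16
s_3 = Round(s_2, k_2) = 0x61
s_4 = Round(s_3, k_3) = 0x1E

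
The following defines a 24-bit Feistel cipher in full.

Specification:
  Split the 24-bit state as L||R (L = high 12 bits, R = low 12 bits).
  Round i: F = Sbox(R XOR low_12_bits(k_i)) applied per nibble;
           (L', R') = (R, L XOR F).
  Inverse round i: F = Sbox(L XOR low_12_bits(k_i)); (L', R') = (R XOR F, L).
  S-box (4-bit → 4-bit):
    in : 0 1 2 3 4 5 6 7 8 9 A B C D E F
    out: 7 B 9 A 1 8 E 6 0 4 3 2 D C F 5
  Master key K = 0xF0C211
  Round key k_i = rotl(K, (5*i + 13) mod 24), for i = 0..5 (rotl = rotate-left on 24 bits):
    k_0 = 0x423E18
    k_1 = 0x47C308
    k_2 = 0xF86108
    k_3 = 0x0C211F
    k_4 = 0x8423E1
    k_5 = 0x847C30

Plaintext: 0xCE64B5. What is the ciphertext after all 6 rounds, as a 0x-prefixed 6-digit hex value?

0x786463

s_0 = plaintext = 0xCE64B5
s_1 = Round(s_0, k_0) = 0x4B5FDA
s_2 = Round(s_1, k_1) = 0xFDA97C
s_3 = Round(s_2, k_2) = 0x97CFBB
s_4 = Round(s_3, k_3) = 0xFBB64D
s_5 = Round(s_4, k_4) = 0x64D786
s_6 = Round(s_5, k_5) = 0x786463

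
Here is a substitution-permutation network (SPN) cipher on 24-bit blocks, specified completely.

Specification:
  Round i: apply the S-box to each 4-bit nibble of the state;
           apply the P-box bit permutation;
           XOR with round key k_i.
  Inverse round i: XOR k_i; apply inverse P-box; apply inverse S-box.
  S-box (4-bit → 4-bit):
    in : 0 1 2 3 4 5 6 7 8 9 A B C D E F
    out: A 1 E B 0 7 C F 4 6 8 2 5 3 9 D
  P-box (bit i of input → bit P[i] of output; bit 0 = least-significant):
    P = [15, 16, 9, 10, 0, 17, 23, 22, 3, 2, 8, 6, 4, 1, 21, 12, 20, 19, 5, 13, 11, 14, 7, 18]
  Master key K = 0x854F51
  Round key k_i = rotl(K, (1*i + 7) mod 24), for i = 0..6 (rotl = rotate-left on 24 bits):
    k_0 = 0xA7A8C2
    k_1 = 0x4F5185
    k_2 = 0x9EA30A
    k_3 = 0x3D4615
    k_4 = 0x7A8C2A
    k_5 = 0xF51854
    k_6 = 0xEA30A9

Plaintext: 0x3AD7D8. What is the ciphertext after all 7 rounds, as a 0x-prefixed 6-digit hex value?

s_0 = plaintext = 0x3AD7D8
s_1 = Round(s_0, k_0) = 0xA1C39D
s_2 = Round(s_1, k_1) = 0xF8D1D9
s_3 = Round(s_2, k_2) = 0x99A9B1
s_4 = Round(s_3, k_3) = 0x3797B1
s_5 = Round(s_4, k_4) = 0x446544
s_6 = Round(s_5, k_5) = 0xD50958
s_7 = Round(s_6, k_6) = 0x706B8E

0x706B8E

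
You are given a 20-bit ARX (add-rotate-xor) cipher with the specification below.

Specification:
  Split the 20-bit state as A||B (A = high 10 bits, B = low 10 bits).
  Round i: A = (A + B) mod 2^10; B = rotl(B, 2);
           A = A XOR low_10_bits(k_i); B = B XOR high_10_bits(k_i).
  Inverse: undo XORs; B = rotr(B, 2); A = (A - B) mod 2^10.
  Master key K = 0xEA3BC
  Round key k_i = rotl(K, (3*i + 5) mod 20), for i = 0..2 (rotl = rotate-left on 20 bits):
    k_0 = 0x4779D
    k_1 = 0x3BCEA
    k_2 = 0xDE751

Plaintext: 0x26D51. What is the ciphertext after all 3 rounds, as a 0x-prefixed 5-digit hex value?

s_0 = plaintext = 0x26D51
s_1 = Round(s_0, k_0) = 0x9C458
s_2 = Round(s_1, k_1) = 0x88D8F
s_3 = Round(s_2, k_2) = 0x38D44

0x38D44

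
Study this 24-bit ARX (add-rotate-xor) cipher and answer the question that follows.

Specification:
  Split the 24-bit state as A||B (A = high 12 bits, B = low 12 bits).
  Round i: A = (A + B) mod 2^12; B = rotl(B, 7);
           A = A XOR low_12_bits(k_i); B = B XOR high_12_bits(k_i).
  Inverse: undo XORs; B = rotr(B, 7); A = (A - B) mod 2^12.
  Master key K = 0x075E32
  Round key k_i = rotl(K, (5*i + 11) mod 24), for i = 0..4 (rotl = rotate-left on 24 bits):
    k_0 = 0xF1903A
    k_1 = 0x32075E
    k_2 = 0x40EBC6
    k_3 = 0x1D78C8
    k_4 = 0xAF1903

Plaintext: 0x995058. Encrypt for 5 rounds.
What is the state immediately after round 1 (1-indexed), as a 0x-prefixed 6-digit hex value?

s_0 = plaintext = 0x995058
s_1 = Round(s_0, k_0) = 0x9D731B
s_2 = Round(s_1, k_1) = 0xBACEB8
s_3 = Round(s_2, k_2) = 0x1A287B
s_4 = Round(s_3, k_3) = 0x2D5C14
s_5 = Round(s_4, k_4) = 0x7EA091

0x9D731B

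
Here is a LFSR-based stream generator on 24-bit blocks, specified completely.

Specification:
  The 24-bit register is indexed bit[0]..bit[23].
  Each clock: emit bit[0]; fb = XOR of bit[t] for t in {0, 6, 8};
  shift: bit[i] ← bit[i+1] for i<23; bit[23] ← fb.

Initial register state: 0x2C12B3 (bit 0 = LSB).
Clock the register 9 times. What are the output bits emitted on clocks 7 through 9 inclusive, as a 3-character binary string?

010

reg_0 = 0x2C12B3
clock 1: out=1, reg = 0x960959
clock 2: out=1, reg = 0xCB04AC
clock 3: out=0, reg = 0x658256
clock 4: out=0, reg = 0xB2C12B
clock 5: out=1, reg = 0x596095
clock 6: out=1, reg = 0xACB04A
clock 7: out=0, reg = 0xD65825
clock 8: out=1, reg = 0xEB2C12
clock 9: out=0, reg = 0x759609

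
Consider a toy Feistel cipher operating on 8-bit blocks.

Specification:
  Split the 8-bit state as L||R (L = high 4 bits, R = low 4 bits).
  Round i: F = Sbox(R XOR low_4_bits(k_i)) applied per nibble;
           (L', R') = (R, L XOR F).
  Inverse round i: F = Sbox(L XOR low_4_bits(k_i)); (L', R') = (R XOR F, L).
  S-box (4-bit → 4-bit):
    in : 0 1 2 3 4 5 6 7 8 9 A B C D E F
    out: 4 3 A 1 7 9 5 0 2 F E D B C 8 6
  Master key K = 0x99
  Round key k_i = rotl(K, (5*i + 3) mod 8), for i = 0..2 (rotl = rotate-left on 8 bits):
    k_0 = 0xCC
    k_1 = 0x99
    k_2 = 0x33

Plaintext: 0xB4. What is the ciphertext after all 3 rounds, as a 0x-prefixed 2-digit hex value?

0x08

s_0 = plaintext = 0xB4
s_1 = Round(s_0, k_0) = 0x49
s_2 = Round(s_1, k_1) = 0x90
s_3 = Round(s_2, k_2) = 0x08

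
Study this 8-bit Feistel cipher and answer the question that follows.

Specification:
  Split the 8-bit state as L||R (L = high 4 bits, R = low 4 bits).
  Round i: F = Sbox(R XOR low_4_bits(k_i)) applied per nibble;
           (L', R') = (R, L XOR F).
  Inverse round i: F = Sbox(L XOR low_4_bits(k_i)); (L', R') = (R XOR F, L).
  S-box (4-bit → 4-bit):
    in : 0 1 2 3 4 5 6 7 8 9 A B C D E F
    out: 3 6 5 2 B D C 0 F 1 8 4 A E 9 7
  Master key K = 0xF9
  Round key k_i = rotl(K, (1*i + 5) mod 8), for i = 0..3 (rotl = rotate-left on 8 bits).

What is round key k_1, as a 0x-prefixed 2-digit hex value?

0x7E

K = 0xF9
k_0 = rotl(K, (1*0+5) mod 8) = rotl(K, 5) = 0x3F
k_1 = rotl(K, (1*1+5) mod 8) = rotl(K, 6) = 0x7E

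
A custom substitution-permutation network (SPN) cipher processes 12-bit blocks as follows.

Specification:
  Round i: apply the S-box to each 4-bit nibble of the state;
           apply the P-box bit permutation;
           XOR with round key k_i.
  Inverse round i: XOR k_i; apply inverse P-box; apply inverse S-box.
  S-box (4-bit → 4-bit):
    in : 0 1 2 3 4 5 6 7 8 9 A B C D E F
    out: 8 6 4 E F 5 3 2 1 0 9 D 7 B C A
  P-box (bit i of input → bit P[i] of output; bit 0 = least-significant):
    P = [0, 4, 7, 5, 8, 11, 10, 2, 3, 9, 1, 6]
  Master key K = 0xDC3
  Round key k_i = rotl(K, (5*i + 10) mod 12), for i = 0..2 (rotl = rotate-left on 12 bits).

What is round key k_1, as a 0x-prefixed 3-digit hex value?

0xE1E

K = 0xDC3
k_0 = rotl(K, (5*0+10) mod 12) = rotl(K, 10) = 0xF70
k_1 = rotl(K, (5*1+10) mod 12) = rotl(K, 3) = 0xE1E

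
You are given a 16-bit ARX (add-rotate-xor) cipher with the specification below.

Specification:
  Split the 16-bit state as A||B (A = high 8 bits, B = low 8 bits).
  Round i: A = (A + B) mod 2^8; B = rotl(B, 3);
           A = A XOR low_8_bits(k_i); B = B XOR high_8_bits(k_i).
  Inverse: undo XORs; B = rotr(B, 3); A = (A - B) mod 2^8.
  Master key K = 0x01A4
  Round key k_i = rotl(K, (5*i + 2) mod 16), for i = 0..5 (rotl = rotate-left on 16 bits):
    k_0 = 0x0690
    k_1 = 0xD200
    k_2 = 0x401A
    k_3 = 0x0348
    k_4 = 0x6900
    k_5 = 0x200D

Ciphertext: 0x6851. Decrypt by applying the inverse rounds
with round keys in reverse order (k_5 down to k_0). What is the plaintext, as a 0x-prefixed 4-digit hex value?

0x9615

s_0 = ciphertext = 0x6851
s_1 = InvRound(s_0, k_5) = 0x372E
s_2 = InvRound(s_1, k_4) = 0x4FE8
s_3 = InvRound(s_2, k_3) = 0x8A7D
s_4 = InvRound(s_3, k_2) = 0xE9A7
s_5 = InvRound(s_4, k_1) = 0x3BAE
s_6 = InvRound(s_5, k_0) = 0x9615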